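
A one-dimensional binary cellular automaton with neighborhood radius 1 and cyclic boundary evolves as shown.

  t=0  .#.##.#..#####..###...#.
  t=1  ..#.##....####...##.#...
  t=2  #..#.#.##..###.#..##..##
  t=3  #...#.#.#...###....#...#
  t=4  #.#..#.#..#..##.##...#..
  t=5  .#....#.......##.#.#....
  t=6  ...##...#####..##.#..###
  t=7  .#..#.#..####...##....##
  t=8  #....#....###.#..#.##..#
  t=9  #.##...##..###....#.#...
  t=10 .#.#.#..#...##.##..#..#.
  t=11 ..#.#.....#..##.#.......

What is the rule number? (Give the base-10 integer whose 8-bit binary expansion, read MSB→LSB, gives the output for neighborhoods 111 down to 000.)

  nb ###: next=#  (t=0,i=10, bit7=1)
  nb ##.: next=#  (t=0,i=4, bit6=1)
  nb #.#: next=#  (t=0,i=2, bit5=1)
  nb #..: next=.  (t=0,i=7, bit4=0)
  nb .##: next=.  (t=0,i=3, bit3=0)
  nb .#.: next=.  (t=0,i=1, bit2=0)
  nb ..#: next=.  (t=0,i=0, bit1=0)
  nb ...: next=#  (t=0,i=20, bit0=1)
  bits 11100001 = 225

225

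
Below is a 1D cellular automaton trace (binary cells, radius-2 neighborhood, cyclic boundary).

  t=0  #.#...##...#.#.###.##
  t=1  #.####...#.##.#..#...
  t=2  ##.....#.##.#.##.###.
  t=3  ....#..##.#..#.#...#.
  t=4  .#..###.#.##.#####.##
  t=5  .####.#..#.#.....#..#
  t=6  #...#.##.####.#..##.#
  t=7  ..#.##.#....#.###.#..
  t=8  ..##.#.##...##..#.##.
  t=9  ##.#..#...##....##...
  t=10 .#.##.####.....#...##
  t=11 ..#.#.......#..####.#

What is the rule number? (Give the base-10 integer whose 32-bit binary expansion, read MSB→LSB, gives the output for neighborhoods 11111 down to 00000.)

  ##### -> .   bit 31 = 0  t=4,i=15
  ####. -> .   bit 30 = 0  t=1,i=4
  ###.# -> #   bit 29 = 1  t=0,i=0
  ###.. -> .   bit 28 = 0  t=1,i=5
  ##.## -> .   bit 27 = 0  t=0,i=18
  ##.#. -> .   bit 26 = 0  t=0,i=1
  ##..# -> .   bit 25 = 0  t=8,i=14
  ##... -> .   bit 24 = 0  t=0,i=8
  #.### -> .   bit 23 = 0  t=0,i=15
  #.##. -> .   bit 22 = 0  t=1,i=11
  #.#.# -> .   bit 21 = 0  t=0,i=13
  #.#.. -> #   bit 20 = 1  t=0,i=2
  #..## -> #   bit 19 = 1  t=3,i=6
  #..#. -> .   bit 18 = 0  t=1,i=16
  #...# -> #   bit 17 = 1  t=0,i=4
  #.... -> .   bit 16 = 0  t=2,i=3
  .#### -> .   bit 15 = 0  t=1,i=3
  .###. -> .   bit 14 = 0  t=0,i=16
  .##.# -> #   bit 13 = 1  t=1,i=12
  .##.. -> .   bit 12 = 0  t=0,i=7
  .#.## -> #   bit 11 = 1  t=0,i=14
  .#.#. -> #   bit 10 = 1  t=0,i=12
  .#..# -> #   bit 9 = 1  t=1,i=15
  .#... -> #   bit 8 = 1  t=0,i=3
  ..### -> #   bit 7 = 1  t=4,i=4
  ..##. -> .   bit 6 = 0  t=0,i=6
  ..#.# -> #   bit 5 = 1  t=0,i=11
  ..#.. -> #   bit 4 = 1  t=1,i=17
  ...## -> #   bit 3 = 1  t=0,i=5
  ...#. -> .   bit 2 = 0  t=0,i=10
  ....# -> .   bit 1 = 0  t=2,i=5
  ..... -> #   bit 0 = 1  t=2,i=4
  bits 00100000000110100010111110111001 = 538587065

538587065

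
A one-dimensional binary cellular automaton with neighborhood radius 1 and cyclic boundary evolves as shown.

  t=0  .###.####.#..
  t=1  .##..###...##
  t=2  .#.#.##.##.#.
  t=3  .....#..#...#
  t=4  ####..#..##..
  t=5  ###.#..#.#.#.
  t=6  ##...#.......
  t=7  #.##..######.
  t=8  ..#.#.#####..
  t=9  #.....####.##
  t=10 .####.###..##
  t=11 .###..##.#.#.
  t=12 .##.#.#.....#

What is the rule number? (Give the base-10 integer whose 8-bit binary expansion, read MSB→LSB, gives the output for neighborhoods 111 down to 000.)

  nb ###: next=#  (t=0,i=2, bit7=1)
  nb ##.: next=.  (t=0,i=3, bit6=0)
  nb #.#: next=.  (t=0,i=4, bit5=0)
  nb #..: next=#  (t=0,i=11, bit4=1)
  nb .##: next=#  (t=0,i=1, bit3=1)
  nb .#.: next=.  (t=0,i=10, bit2=0)
  nb ..#: next=.  (t=0,i=0, bit1=0)
  nb ...: next=#  (t=0,i=12, bit0=1)
  bits 10011001 = 153

153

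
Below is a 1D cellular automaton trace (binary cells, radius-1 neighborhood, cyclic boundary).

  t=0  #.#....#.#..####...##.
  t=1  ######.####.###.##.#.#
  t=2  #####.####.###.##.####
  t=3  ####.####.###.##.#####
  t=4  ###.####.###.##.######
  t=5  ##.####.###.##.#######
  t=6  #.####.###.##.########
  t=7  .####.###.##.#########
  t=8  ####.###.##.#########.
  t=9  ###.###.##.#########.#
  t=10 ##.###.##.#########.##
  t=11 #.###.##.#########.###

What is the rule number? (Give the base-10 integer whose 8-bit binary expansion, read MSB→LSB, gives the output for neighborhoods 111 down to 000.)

189

  ###|#  b7=1 t=0,i=13
  ##.|.  b6=0 t=0,i=15
  #.#|#  b5=1 t=0,i=1
  #..|#  b4=1 t=0,i=3
  .##|#  b3=1 t=0,i=12
  .#.|#  b2=1 t=0,i=0
  ..#|.  b1=0 t=0,i=6
  ...|#  b0=1 t=0,i=4
  bits 10111101 = 189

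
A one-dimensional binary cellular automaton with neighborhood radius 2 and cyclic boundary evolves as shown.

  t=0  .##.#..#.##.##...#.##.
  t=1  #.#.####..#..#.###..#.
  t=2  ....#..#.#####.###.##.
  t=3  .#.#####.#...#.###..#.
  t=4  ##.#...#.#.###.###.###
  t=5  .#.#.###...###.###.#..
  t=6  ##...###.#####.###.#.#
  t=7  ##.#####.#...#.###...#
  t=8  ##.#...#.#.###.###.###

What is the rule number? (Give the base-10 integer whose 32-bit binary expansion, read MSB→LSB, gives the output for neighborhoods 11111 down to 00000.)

  #####|.  b31=0 t=2,i=11
  ####.|.  b30=0 t=1,i=6
  ###.#|#  b29=1 t=2,i=13
  ###..|#  b28=1 t=1,i=7
  ##.##|.  b27=0 t=0,i=11
  ##.#.|.  b26=0 t=0,i=3
  ##..#|.  b25=0 t=0,i=21
  ##...|.  b24=0 t=0,i=14
  #.###|#  b23=1 t=1,i=4
  #.##.|.  b22=0 t=0,i=9
  #.#.#|.  b21=0 t=1,i=0
  #.#..|#  b20=1 t=0,i=4
  #..##|#  b19=1 t=0,i=0
  #..#.|#  b18=1 t=0,i=6
  #...#|#  b17=1 t=0,i=15
  #....|.  b16=0 t=2,i=0
  .####|.  b15=0 t=1,i=5
  .###.|#  b14=1 t=1,i=16
  .##.#|#  b13=1 t=0,i=2
  .##..|#  b12=1 t=0,i=13
  .#.##|.  b11=0 t=0,i=8
  .#.#.|.  b10=0 t=1,i=1
  .#..#|#  b9=1 t=0,i=5
  .#...|.  b8=0 t=3,i=10
  ..###|#  b7=1 t=5,i=11
  ..##.|.  b6=0 t=0,i=1
  ..#.#|#  b5=1 t=0,i=7
  ..#..|#  b4=1 t=1,i=10
  ...##|#  b3=1 t=5,i=10
  ...#.|#  b2=1 t=0,i=16
  ....#|.  b1=0 t=2,i=2
  .....|#  b0=1 t=2,i=1
  bits 00110000100111100111001010111101 = 815690429

815690429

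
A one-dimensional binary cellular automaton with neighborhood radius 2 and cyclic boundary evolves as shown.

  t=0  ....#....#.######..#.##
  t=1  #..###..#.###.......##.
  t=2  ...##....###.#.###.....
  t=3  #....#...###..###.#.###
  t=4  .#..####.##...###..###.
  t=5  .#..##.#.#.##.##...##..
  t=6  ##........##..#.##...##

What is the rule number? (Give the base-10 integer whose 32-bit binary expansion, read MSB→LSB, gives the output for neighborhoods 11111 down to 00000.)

566413717

  #####|.  b31=0 t=0,i=13
  ####.|.  b30=0 t=0,i=15
  ###.#|#  b29=1 t=2,i=11
  ###..|.  b28=0 t=0,i=16
  ##.##|.  b27=0 t=4,i=8
  ##.#.|.  b26=0 t=1,i=22
  ##..#|.  b25=0 t=0,i=17
  ##...|#  b24=1 t=0,i=0
  #.###|#  b23=1 t=0,i=11
  #.##.|#  b22=1 t=0,i=21
  #.#.#|.  b21=0 t=2,i=13
  #.#..|.  b20=0 t=1,i=0
  #..##|.  b19=0 t=1,i=2
  #..#.|.  b18=0 t=0,i=18
  #...#|#  b17=1 t=3,i=7
  #....|.  b16=0 t=0,i=1
  .####|#  b15=1 t=0,i=12
  .###.|#  b14=1 t=1,i=4
  .##.#|.  b13=0 t=1,i=21
  .##..|.  b12=0 t=0,i=22
  .#.##|#  b11=1 t=0,i=10
  .#.#.|.  b10=0 t=5,i=8
  .#..#|.  b9=0 t=1,i=1
  .#...|#  b8=1 t=0,i=5
  ..###|#  b7=1 t=1,i=3
  ..##.|.  b6=0 t=1,i=20
  ..#.#|.  b5=0 t=0,i=9
  ..#..|#  b4=1 t=0,i=4
  ...##|.  b3=0 t=1,i=19
  ...#.|#  b2=1 t=0,i=3
  ....#|.  b1=0 t=0,i=2
  .....|#  b0=1 t=1,i=15
  bits 00100001110000101100100110010101 = 566413717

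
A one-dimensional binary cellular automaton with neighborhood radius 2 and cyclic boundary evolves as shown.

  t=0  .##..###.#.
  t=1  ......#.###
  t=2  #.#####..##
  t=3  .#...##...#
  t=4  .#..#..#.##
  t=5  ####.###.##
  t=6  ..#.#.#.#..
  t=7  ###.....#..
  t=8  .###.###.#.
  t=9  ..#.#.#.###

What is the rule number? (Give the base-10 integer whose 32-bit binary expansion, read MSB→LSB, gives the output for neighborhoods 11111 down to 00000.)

  #####|.  b31=0 t=2,i=4
  ####.|#  b30=1 t=2,i=5
  ###.#|.  b29=0 t=0,i=7
  ###..|#  b28=1 t=1,i=10
  ##.##|#  b27=1 t=2,i=1
  ##.#.|#  b26=1 t=0,i=8
  ##..#|.  b25=0 t=0,i=3
  ##...|#  b24=1 t=1,i=0
  #.###|.  b23=0 t=1,i=8
  #.##.|#  b22=1 t=4,i=9
  #.#.#|.  b21=0 t=6,i=4
  #.#..|#  b20=1 t=0,i=9
  #..##|.  b19=0 t=0,i=0
  #..#.|#  b18=1 t=4,i=3
  #...#|.  b17=0 t=3,i=3
  #....|.  b16=0 t=1,i=1
  .####|.  b15=0 t=2,i=3
  .###.|#  b14=1 t=0,i=6
  .##.#|#  b13=1 t=4,i=10
  .##..|.  b12=0 t=0,i=2
  .#.##|.  b11=0 t=1,i=7
  .#.#.|.  b10=0 t=3,i=0
  .#..#|#  b9=1 t=0,i=10
  .#...|.  b8=0 t=3,i=2
  ..###|.  b7=0 t=0,i=5
  ..##.|.  b6=0 t=0,i=1
  ..#.#|#  b5=1 t=1,i=6
  ..#..|.  b4=0 t=4,i=4
  ...##|#  b3=1 t=3,i=4
  ...#.|#  b2=1 t=1,i=5
  ....#|#  b1=1 t=1,i=4
  .....|#  b0=1 t=1,i=2
  bits 01011101010101000110001000101111 = 1565811247

1565811247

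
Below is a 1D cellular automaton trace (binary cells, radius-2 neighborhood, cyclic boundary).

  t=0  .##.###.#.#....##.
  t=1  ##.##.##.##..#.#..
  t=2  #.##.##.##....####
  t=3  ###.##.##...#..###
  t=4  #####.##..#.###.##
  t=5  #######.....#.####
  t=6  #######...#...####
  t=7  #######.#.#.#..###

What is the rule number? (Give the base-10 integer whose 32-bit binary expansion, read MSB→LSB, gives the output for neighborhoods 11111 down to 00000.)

4242179666

  #####|#  b31=1 t=2,i=16
  ####.|#  b30=1 t=2,i=17
  ###.#|#  b29=1 t=0,i=6
  ###..|#  b28=1 t=5,i=6
  ##.##|#  b27=1 t=0,i=3
  ##.#.|#  b26=1 t=0,i=7
  ##..#|.  b25=0 t=0,i=17
  ##...|.  b24=0 t=2,i=10
  #.###|#  b23=1 t=0,i=4
  #.##.|#  b22=1 t=1,i=3
  #.#.#|.  b21=0 t=0,i=8
  #.#..|#  b20=1 t=0,i=10
  #..##|#  b19=1 t=0,i=0
  #..#.|.  b18=0 t=1,i=12
  #...#|#  b17=1 t=3,i=10
  #....|.  b16=0 t=0,i=12
  .####|#  b15=1 t=2,i=15
  .###.|.  b14=0 t=0,i=5
  .##.#|.  b13=0 t=0,i=2
  .##..|.  b12=0 t=0,i=16
  .#.##|.  b11=0 t=4,i=11
  .#.#.|#  b10=1 t=0,i=9
  .#..#|#  b9=1 t=1,i=16
  .#...|.  b8=0 t=0,i=11
  ..###|.  b7=0 t=2,i=14
  ..##.|#  b6=1 t=0,i=1
  ..#.#|.  b5=0 t=1,i=13
  ..#..|#  b4=1 t=3,i=12
  ...##|.  b3=0 t=0,i=14
  ...#.|.  b2=0 t=3,i=11
  ....#|#  b1=1 t=0,i=13
  .....|.  b0=0 t=5,i=9
  bits 11111100110110101000011001010010 = 4242179666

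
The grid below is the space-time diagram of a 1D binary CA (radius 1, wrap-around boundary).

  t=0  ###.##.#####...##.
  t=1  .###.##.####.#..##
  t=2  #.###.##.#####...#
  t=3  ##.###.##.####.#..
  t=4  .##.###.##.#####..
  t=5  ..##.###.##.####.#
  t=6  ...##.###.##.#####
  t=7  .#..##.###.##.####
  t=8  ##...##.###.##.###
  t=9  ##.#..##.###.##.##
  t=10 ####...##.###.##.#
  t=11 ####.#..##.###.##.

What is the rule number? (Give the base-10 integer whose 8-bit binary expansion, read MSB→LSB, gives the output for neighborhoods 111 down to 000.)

229

  nb ###: next=#  (t=0,i=1, bit7=1)
  nb ##.: next=#  (t=0,i=2, bit6=1)
  nb #.#: next=#  (t=0,i=3, bit5=1)
  nb #..: next=.  (t=0,i=12, bit4=0)
  nb .##: next=.  (t=0,i=0, bit3=0)
  nb .#.: next=#  (t=1,i=13, bit2=1)
  nb ..#: next=.  (t=0,i=14, bit1=0)
  nb ...: next=#  (t=0,i=13, bit0=1)
  bits 11100101 = 229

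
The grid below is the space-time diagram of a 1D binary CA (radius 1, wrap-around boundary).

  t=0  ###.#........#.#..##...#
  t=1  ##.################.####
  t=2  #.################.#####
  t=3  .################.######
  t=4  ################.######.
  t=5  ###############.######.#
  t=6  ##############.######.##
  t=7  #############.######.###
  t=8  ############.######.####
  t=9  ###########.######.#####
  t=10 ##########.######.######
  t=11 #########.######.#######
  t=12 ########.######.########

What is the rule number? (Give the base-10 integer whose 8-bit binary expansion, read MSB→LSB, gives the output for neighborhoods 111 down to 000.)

191

  ### -> #   bit 7 = 1  t=0,i=0
  ##. -> .   bit 6 = 0  t=0,i=2
  #.# -> #   bit 5 = 1  t=0,i=3
  #.. -> #   bit 4 = 1  t=0,i=5
  .## -> #   bit 3 = 1  t=0,i=18
  .#. -> #   bit 2 = 1  t=0,i=4
  ..# -> #   bit 1 = 1  t=0,i=12
  ... -> #   bit 0 = 1  t=0,i=6
  bits 10111111 = 191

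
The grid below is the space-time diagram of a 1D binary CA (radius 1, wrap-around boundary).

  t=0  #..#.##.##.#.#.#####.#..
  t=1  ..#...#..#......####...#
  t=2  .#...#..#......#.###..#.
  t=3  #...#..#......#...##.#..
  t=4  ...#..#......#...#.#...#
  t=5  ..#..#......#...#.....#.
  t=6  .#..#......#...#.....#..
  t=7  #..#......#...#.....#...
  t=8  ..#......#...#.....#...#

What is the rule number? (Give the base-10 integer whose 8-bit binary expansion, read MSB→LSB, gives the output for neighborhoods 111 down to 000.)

  nb ###: next=#  (t=0,i=16, bit7=1)
  nb ##.: next=#  (t=0,i=6, bit6=1)
  nb #.#: next=.  (t=0,i=4, bit5=0)
  nb #..: next=.  (t=0,i=1, bit4=0)
  nb .##: next=.  (t=0,i=5, bit3=0)
  nb .#.: next=.  (t=0,i=0, bit2=0)
  nb ..#: next=#  (t=0,i=2, bit1=1)
  nb ...: next=.  (t=1,i=4, bit0=0)
  bits 11000010 = 194

194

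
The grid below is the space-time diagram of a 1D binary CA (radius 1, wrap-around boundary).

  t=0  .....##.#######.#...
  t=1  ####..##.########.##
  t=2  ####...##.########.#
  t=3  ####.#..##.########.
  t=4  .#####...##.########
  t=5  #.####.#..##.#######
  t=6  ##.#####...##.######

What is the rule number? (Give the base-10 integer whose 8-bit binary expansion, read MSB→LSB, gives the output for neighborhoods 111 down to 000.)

  ###|#  b7=1 t=0,i=9
  ##.|#  b6=1 t=0,i=6
  #.#|#  b5=1 t=0,i=7
  #..|.  b4=0 t=0,i=17
  .##|.  b3=0 t=0,i=5
  .#.|#  b2=1 t=0,i=16
  ..#|.  b1=0 t=0,i=4
  ...|#  b0=1 t=0,i=0
  bits 11100101 = 229

229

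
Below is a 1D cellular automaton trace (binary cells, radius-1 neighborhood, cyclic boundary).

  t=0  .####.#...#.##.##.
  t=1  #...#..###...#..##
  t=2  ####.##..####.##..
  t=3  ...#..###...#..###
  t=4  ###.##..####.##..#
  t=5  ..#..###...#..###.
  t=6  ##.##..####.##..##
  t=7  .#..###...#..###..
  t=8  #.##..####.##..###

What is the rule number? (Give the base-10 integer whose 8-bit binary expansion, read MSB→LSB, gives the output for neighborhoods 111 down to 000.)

83

  ### -> .   bit 7 = 0  t=0,i=2
  ##. -> #   bit 6 = 1  t=0,i=4
  #.# -> .   bit 5 = 0  t=0,i=5
  #.. -> #   bit 4 = 1  t=0,i=7
  .## -> .   bit 3 = 0  t=0,i=1
  .#. -> .   bit 2 = 0  t=0,i=6
  ..# -> #   bit 1 = 1  t=0,i=0
  ... -> #   bit 0 = 1  t=0,i=8
  bits 01010011 = 83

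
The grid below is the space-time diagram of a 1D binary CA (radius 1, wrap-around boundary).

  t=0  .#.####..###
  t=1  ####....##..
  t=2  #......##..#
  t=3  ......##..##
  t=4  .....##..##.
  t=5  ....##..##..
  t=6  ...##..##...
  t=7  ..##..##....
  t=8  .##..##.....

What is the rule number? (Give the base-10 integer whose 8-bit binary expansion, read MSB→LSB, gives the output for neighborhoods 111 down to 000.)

46

  ### -> .   bit 7 = 0  t=0,i=4
  ##. -> .   bit 6 = 0  t=0,i=6
  #.# -> #   bit 5 = 1  t=0,i=0
  #.. -> .   bit 4 = 0  t=0,i=7
  .## -> #   bit 3 = 1  t=0,i=3
  .#. -> #   bit 2 = 1  t=0,i=1
  ..# -> #   bit 1 = 1  t=0,i=8
  ... -> .   bit 0 = 0  t=1,i=5
  bits 00101110 = 46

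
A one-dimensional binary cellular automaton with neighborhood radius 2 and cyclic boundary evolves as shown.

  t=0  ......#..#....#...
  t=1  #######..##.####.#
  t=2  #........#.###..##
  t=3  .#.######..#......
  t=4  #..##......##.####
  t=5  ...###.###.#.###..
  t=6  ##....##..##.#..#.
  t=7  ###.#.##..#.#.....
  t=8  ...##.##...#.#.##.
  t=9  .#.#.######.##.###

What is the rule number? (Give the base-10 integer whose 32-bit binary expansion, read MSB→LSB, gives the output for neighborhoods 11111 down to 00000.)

  #####|.  b31=0 t=1,i=1
  ####.|.  b30=0 t=1,i=5
  ###.#|.  b29=0 t=1,i=15
  ###..|.  b28=0 t=1,i=6
  ##.##|#  b27=1 t=1,i=11
  ##.#.|#  b26=1 t=5,i=10
  ##..#|.  b25=0 t=1,i=7
  ##...|#  b24=1 t=2,i=1
  #.###|#  b23=1 t=1,i=12
  #.##.|#  b22=1 t=6,i=0
  #.#.#|#  b21=1 t=5,i=11
  #.#..|.  b20=0 t=6,i=13
  #..##|.  b19=0 t=1,i=8
  #..#.|.  b18=0 t=0,i=8
  #...#|#  b17=1 t=8,i=9
  #....|.  b16=0 t=0,i=11
  .####|#  b15=1 t=1,i=0
  .###.|.  b14=0 t=2,i=12
  .##.#|.  b13=0 t=1,i=10
  .##..|#  b12=1 t=4,i=4
  .#.##|.  b11=0 t=2,i=10
  .#.#.|#  b10=1 t=7,i=11
  .#..#|.  b9=0 t=0,i=7
  .#...|#  b8=1 t=0,i=10
  ..###|.  b7=0 t=2,i=16
  ..##.|#  b6=1 t=1,i=9
  ..#.#|.  b5=0 t=2,i=9
  ..#..|#  b4=1 t=0,i=6
  ...##|.  b3=0 t=4,i=10
  ...#.|#  b2=1 t=0,i=5
  ....#|#  b1=1 t=0,i=4
  .....|#  b0=1 t=0,i=0
  bits 00001101111000101001010101010111 = 232953175

232953175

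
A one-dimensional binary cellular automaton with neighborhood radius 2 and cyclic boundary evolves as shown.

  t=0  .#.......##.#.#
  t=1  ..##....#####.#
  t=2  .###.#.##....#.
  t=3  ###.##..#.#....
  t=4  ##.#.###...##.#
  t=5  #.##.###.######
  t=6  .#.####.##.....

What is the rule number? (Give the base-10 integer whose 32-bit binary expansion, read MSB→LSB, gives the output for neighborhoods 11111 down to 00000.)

514814408

  #####|.  b31=0 t=1,i=10
  ####.|.  b30=0 t=1,i=11
  ###.#|.  b29=0 t=1,i=12
  ###..|#  b28=1 t=4,i=7
  ##.##|#  b27=1 t=3,i=3
  ##.#.|#  b26=1 t=0,i=11
  ##..#|#  b25=1 t=3,i=6
  ##...|.  b24=0 t=1,i=4
  #.###|#  b23=1 t=4,i=5
  #.##.|.  b22=0 t=2,i=7
  #.#.#|#  b21=1 t=0,i=12
  #.#..|.  b20=0 t=0,i=1
  #..##|#  b19=1 t=1,i=1
  #..#.|#  b18=1 t=3,i=7
  #...#|#  b17=1 t=4,i=9
  #....|#  b16=1 t=0,i=3
  .####|.  b15=0 t=1,i=9
  .###.|#  b14=1 t=2,i=2
  .##.#|#  b13=1 t=0,i=10
  .##..|#  b12=1 t=1,i=3
  .#.##|.  b11=0 t=2,i=6
  .#.#.|.  b10=0 t=0,i=0
  .#..#|.  b9=0 t=1,i=0
  .#...|#  b8=1 t=0,i=2
  ..###|#  b7=1 t=1,i=8
  ..##.|#  b6=1 t=0,i=9
  ..#.#|.  b5=0 t=3,i=8
  ..#..|.  b4=0 t=2,i=13
  ...##|#  b3=1 t=0,i=8
  ...#.|.  b2=0 t=2,i=12
  ....#|.  b1=0 t=0,i=7
  .....|.  b0=0 t=0,i=4
  bits 00011110101011110111000111001000 = 514814408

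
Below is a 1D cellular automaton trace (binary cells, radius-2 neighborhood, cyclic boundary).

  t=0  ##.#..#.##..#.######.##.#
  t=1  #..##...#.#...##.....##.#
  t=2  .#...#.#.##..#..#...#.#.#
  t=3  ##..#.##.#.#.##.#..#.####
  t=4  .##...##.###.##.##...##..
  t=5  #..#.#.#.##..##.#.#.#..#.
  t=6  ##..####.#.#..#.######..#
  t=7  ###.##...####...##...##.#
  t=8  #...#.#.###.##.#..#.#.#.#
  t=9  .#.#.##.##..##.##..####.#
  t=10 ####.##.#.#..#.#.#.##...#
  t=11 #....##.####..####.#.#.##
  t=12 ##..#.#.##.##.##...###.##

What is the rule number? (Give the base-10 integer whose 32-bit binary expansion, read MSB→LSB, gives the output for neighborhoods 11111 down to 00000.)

334554780

  [31] ##### => .  t=0,i=16
  [30] ####. => .  t=0,i=18
  [29] ###.# => .  t=0,i=1
  [28] ###.. => #  t=3,i=1
  [27] ##.## => .  t=0,i=20
  [26] ##.#. => .  t=0,i=2
  [25] ##..# => #  t=0,i=10
  [24] ##... => #  t=1,i=5
  [23] #.### => #  t=0,i=14
  [22] #.##. => #  t=0,i=8
  [21] #.#.# => #  t=2,i=7
  [20] #.#.. => #  t=0,i=3
  [19] #..## => .  t=1,i=2
  [18] #..#. => .  t=0,i=5
  [17] #...# => .  t=1,i=6
  [16] #.... => .  t=1,i=17
  [15] .#### => #  t=0,i=15
  [14] .###. => #  t=0,i=0
  [13] .##.# => #  t=0,i=22
  [12] .##.. => .  t=0,i=9
  [11] .#.## => .  t=0,i=7
  [10] .#.#. => #  t=1,i=9
  [9] .#..# => #  t=0,i=4
  [8] .#... => .  t=1,i=11
  [7] ..### => #  t=6,i=4
  [6] ..##. => .  t=1,i=3
  [5] ..#.# => .  t=0,i=6
  [4] ..#.. => #  t=2,i=13
  [3] ...## => #  t=1,i=13
  [2] ...#. => #  t=1,i=7
  [1] ....# => .  t=1,i=19
  [0] ..... => .  t=1,i=18
  bits 00010011111100001110011010011100 = 334554780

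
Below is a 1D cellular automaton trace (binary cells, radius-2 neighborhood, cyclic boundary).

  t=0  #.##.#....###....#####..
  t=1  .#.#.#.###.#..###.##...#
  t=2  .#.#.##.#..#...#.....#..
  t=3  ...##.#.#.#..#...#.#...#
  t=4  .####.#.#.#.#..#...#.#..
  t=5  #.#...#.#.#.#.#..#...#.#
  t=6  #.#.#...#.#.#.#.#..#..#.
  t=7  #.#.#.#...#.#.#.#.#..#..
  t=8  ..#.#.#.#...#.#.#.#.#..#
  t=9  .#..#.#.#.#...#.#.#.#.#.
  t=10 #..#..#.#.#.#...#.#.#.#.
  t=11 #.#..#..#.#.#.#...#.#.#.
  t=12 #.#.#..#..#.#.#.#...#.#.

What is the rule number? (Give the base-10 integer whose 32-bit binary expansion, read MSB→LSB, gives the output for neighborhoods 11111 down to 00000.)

  [31] ##### => #  t=0,i=19
  [30] ####. => .  t=0,i=20
  [29] ###.# => .  t=1,i=9
  [28] ###.. => .  t=0,i=12
  [27] ##.## => .  t=1,i=17
  [26] ##.#. => .  t=0,i=4
  [25] ##..# => .  t=0,i=22
  [24] ##... => .  t=0,i=13
  [23] #.### => .  t=1,i=7
  [22] #.##. => .  t=0,i=2
  [21] #.#.# => #  t=1,i=1
  [20] #.#.. => #  t=0,i=5
  [19] #..## => .  t=1,i=13
  [18] #..#. => #  t=0,i=23
  [17] #...# => #  t=1,i=21
  [16] #.... => #  t=0,i=7
  [15] .#### => #  t=0,i=18
  [14] .###. => #  t=0,i=11
  [13] .##.# => #  t=0,i=3
  [12] .##.. => .  t=1,i=19
  [11] .#.## => #  t=0,i=1
  [10] .#.#. => .  t=1,i=0
  [9] .#..# => .  t=1,i=12
  [8] .#... => .  t=0,i=6
  [7] ..### => .  t=0,i=10
  [6] ..##. => #  t=3,i=3
  [5] ..#.# => .  t=0,i=0
  [4] ..#.. => .  t=2,i=11
  [3] ...## => #  t=0,i=9
  [2] ...#. => .  t=1,i=22
  [1] ....# => #  t=0,i=8
  [0] ..... => .  t=2,i=18
  bits 10000000001101111110100001001010 = 2151147594

2151147594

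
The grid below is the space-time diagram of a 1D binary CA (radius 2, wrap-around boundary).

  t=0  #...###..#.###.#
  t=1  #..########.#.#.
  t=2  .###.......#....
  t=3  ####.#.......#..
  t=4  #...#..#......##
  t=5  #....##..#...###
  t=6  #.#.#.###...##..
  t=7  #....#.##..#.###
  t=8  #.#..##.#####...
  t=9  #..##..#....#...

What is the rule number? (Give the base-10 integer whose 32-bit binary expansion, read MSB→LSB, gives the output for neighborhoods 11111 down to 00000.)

504191656

  nb #####: next=.  (t=1,i=5, bit31=0)
  nb ####.: next=.  (t=1,i=9, bit30=0)
  nb ###.#: next=.  (t=0,i=13, bit29=0)
  nb ###..: next=#  (t=0,i=6, bit28=1)
  nb ##.##: next=#  (t=0,i=14, bit27=1)
  nb ##.#.: next=#  (t=1,i=11, bit26=1)
  nb ##..#: next=#  (t=0,i=7, bit25=1)
  nb ##...: next=.  (t=0,i=1, bit24=0)
  nb #.###: next=.  (t=0,i=11, bit23=0)
  nb #.##.: next=.  (t=0,i=15, bit22=0)
  nb #.#.#: next=.  (t=1,i=12, bit21=0)
  nb #.#..: next=.  (t=1,i=0, bit20=0)
  nb #..##: next=#  (t=1,i=2, bit19=1)
  nb #..#.: next=#  (t=0,i=8, bit18=1)
  nb #...#: next=.  (t=0,i=2, bit17=0)
  nb #....: next=#  (t=2,i=5, bit16=1)
  nb .####: next=.  (t=1,i=4, bit15=0)
  nb .###.: next=#  (t=0,i=5, bit14=1)
  nb .##.#: next=.  (t=8,i=6, bit13=0)
  nb .##..: next=#  (t=0,i=0, bit12=1)
  nb .#.##: next=#  (t=0,i=10, bit11=1)
  nb .#.#.: next=.  (t=1,i=13, bit10=0)
  nb .#..#: next=#  (t=1,i=1, bit9=1)
  nb .#...: next=.  (t=2,i=12, bit8=0)
  nb ..###: next=#  (t=0,i=4, bit7=1)
  nb ..##.: next=.  (t=5,i=5, bit6=0)
  nb ..#.#: next=#  (t=0,i=9, bit5=1)
  nb ..#..: next=.  (t=2,i=11, bit4=0)
  nb ...##: next=#  (t=0,i=3, bit3=1)
  nb ...#.: next=.  (t=2,i=10, bit2=0)
  nb ....#: next=.  (t=2,i=9, bit1=0)
  nb .....: next=.  (t=2,i=6, bit0=0)
  bits 00011110000011010101101010101000 = 504191656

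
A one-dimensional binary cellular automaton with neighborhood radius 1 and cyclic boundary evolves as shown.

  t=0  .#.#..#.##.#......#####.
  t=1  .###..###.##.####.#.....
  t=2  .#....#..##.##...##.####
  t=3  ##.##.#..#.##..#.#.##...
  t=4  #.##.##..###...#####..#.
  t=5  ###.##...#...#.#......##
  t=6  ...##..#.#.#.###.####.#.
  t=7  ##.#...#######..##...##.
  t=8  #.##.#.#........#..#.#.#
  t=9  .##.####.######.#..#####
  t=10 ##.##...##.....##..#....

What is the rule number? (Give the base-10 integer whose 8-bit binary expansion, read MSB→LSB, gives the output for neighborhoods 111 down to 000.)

  ### -> .   bit 7 = 0  t=0,i=19
  ##. -> .   bit 6 = 0  t=0,i=9
  #.# -> #   bit 5 = 1  t=0,i=2
  #.. -> .   bit 4 = 0  t=0,i=4
  .## -> #   bit 3 = 1  t=0,i=8
  .#. -> #   bit 2 = 1  t=0,i=1
  ..# -> .   bit 1 = 0  t=0,i=0
  ... -> #   bit 0 = 1  t=0,i=13
  bits 00101101 = 45

45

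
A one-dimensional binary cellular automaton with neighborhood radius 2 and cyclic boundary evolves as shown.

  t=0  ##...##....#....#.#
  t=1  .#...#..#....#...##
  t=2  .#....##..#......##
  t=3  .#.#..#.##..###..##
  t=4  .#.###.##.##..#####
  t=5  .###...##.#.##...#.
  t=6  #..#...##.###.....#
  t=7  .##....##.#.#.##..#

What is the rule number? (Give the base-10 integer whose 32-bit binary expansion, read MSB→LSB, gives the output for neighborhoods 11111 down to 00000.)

1392323137

  nb #####: next=.  (t=4,i=16, bit31=0)
  nb ####.: next=#  (t=4,i=17, bit30=1)
  nb ###.#: next=.  (t=4,i=5, bit29=0)
  nb ###..: next=#  (t=0,i=1, bit28=1)
  nb ##.##: next=.  (t=4,i=6, bit27=0)
  nb ##.#.: next=.  (t=1,i=0, bit26=0)
  nb ##..#: next=#  (t=2,i=8, bit25=1)
  nb ##...: next=.  (t=0,i=2, bit24=0)
  nb #.###: next=#  (t=0,i=18, bit23=1)
  nb #.##.: next=#  (t=3,i=8, bit22=1)
  nb #.#.#: next=#  (t=3,i=1, bit21=1)
  nb #.#..: next=#  (t=1,i=1, bit20=1)
  nb #..##: next=#  (t=3,i=11, bit19=1)
  nb #..#.: next=#  (t=1,i=7, bit18=1)
  nb #...#: next=.  (t=0,i=3, bit17=0)
  nb #....: next=#  (t=0,i=8, bit16=1)
  nb .####: next=.  (t=4,i=15, bit15=0)
  nb .###.: next=.  (t=0,i=0, bit14=0)
  nb .##.#: next=#  (t=1,i=18, bit13=1)
  nb .##..: next=.  (t=0,i=6, bit12=0)
  nb .#.##: next=#  (t=0,i=17, bit11=1)
  nb .#.#.: next=.  (t=3,i=2, bit10=0)
  nb .#..#: next=#  (t=1,i=6, bit9=1)
  nb .#...: next=.  (t=0,i=12, bit8=0)
  nb ..###: next=.  (t=3,i=12, bit7=0)
  nb ..##.: next=#  (t=0,i=5, bit6=1)
  nb ..#.#: next=.  (t=0,i=16, bit5=0)
  nb ..#..: next=.  (t=0,i=11, bit4=0)
  nb ...##: next=.  (t=0,i=4, bit3=0)
  nb ...#.: next=.  (t=0,i=10, bit2=0)
  nb ....#: next=.  (t=0,i=9, bit1=0)
  nb .....: next=#  (t=2,i=13, bit0=1)
  bits 01010010111111010010101001000001 = 1392323137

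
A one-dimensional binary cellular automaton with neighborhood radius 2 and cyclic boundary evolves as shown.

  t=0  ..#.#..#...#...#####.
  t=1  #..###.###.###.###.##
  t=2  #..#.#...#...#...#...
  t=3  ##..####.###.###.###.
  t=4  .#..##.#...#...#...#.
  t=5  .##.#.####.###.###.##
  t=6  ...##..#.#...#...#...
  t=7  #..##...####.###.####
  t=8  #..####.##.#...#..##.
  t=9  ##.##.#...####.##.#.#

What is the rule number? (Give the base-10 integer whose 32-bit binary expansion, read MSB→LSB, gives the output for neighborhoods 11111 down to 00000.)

  ##### -> #   bit 31 = 1  t=0,i=17
  ####. -> .   bit 30 = 0  t=0,i=18
  ###.# -> #   bit 29 = 1  t=1,i=5
  ###.. -> #   bit 28 = 1  t=0,i=19
  ##.## -> .   bit 27 = 0  t=1,i=6
  ##.#. -> #   bit 26 = 1  t=4,i=6
  ##..# -> .   bit 25 = 0  t=1,i=1
  ##... -> #   bit 24 = 1  t=0,i=20
  #.### -> .   bit 23 = 0  t=1,i=7
  #.##. -> .   bit 22 = 0  t=3,i=0
  #.#.# -> #   bit 21 = 1  t=5,i=4
  #.#.. -> #   bit 20 = 1  t=0,i=4
  #..## -> .   bit 19 = 0  t=1,i=2
  #..#. -> .   bit 18 = 0  t=0,i=6
  #...# -> #   bit 17 = 1  t=0,i=0
  #.... -> #   bit 16 = 1  t=6,i=19
  .#### -> #   bit 15 = 1  t=0,i=16
  .###. -> .   bit 14 = 0  t=1,i=4
  .##.# -> .   bit 13 = 0  t=4,i=5
  .##.. -> #   bit 12 = 1  t=3,i=1
  .#.## -> .   bit 11 = 0  t=5,i=5
  .#.#. -> #   bit 10 = 1  t=0,i=3
  .#..# -> #   bit 9 = 1  t=0,i=5
  .#... -> #   bit 8 = 1  t=0,i=8
  ..### -> #   bit 7 = 1  t=0,i=15
  ..##. -> #   bit 6 = 1  t=4,i=4
  ..#.# -> .   bit 5 = 0  t=0,i=2
  ..#.. -> #   bit 4 = 1  t=0,i=7
  ...## -> .   bit 3 = 0  t=0,i=14
  ...#. -> .   bit 2 = 0  t=0,i=1
  ....# -> .   bit 1 = 0  t=6,i=1
  ..... -> #   bit 0 = 1  t=6,i=0
  bits 10110101001100111001011111010001 = 3040057297

3040057297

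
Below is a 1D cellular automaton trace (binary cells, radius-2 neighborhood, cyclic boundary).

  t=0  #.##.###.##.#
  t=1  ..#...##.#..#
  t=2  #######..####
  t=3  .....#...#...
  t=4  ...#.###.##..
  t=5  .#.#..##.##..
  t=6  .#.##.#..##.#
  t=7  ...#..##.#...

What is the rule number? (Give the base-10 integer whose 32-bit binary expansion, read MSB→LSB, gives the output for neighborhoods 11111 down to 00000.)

  [31] ##### => .  t=2,i=0
  [30] ####. => #  t=2,i=5
  [29] ###.# => #  t=0,i=7
  [28] ###.. => .  t=2,i=6
  [27] ##.## => .  t=0,i=1
  [26] ##.#. => .  t=1,i=8
  [25] ##..# => .  t=2,i=7
  [24] ##... => .  t=4,i=11
  [23] #.### => .  t=0,i=5
  [22] #.##. => #  t=0,i=2
  [21] #.#.# => .  t=6,i=1
  [20] #.#.. => #  t=1,i=9
  [19] #..## => .  t=2,i=8
  [18] #..#. => #  t=1,i=1
  [17] #...# => #  t=1,i=4
  [16] #.... => .  t=3,i=11
  [15] .#### => .  t=2,i=10
  [14] .###. => #  t=0,i=6
  [13] .##.# => .  t=0,i=0
  [12] .##.. => #  t=4,i=10
  [11] .#.## => .  t=4,i=4
  [10] .#.#. => .  t=5,i=2
  [9] .#..# => #  t=1,i=0
  [8] .#... => #  t=1,i=3
  [7] ..### => #  t=2,i=9
  [6] ..##. => #  t=1,i=6
  [5] ..#.# => #  t=4,i=3
  [4] ..#.. => #  t=1,i=2
  [3] ...## => #  t=1,i=5
  [2] ...#. => .  t=3,i=4
  [1] ....# => #  t=3,i=3
  [0] ..... => .  t=3,i=0
  bits 01100000010101100101001111111010 = 1616270330

1616270330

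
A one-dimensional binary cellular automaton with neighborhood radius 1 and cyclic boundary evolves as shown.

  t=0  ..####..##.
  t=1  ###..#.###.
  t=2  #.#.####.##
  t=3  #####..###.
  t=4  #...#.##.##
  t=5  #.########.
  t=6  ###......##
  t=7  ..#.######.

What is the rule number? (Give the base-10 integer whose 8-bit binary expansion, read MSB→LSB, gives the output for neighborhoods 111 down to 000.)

  nb ###: next=.  (t=0,i=3, bit7=0)
  nb ##.: next=#  (t=0,i=5, bit6=1)
  nb #.#: next=#  (t=1,i=6, bit5=1)
  nb #..: next=.  (t=0,i=6, bit4=0)
  nb .##: next=#  (t=0,i=2, bit3=1)
  nb .#.: next=#  (t=1,i=5, bit2=1)
  nb ..#: next=#  (t=0,i=1, bit1=1)
  nb ...: next=#  (t=0,i=0, bit0=1)
  bits 01101111 = 111

111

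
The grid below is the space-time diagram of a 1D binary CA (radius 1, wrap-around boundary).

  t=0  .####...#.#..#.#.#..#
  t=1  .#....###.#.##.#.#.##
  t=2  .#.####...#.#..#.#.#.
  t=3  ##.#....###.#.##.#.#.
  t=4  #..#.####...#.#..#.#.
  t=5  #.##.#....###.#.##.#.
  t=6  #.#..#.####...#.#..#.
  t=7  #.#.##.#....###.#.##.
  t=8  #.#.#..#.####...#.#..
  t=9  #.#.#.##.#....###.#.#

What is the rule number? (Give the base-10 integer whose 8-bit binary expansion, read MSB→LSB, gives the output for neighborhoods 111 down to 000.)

15

  ###|.  b7=0 t=0,i=2
  ##.|.  b6=0 t=0,i=4
  #.#|.  b5=0 t=0,i=0
  #..|.  b4=0 t=0,i=5
  .##|#  b3=1 t=0,i=1
  .#.|#  b2=1 t=0,i=8
  ..#|#  b1=1 t=0,i=7
  ...|#  b0=1 t=0,i=6
  bits 00001111 = 15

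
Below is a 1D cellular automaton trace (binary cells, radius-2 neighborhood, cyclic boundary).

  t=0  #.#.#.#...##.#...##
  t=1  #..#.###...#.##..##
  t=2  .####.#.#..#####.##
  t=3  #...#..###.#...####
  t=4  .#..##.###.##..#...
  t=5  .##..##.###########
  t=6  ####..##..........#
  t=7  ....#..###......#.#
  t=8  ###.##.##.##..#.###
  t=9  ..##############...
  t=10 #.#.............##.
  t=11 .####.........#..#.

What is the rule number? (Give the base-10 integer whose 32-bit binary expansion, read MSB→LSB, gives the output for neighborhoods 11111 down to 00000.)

727023538

  nb #####: next=.  (t=2,i=13, bit31=0)
  nb ####.: next=.  (t=2,i=3, bit30=0)
  nb ###.#: next=#  (t=0,i=0, bit29=1)
  nb ###..: next=.  (t=1,i=0, bit28=0)
  nb ##.##: next=#  (t=2,i=0, bit27=1)
  nb ##.#.: next=.  (t=0,i=1, bit26=0)
  nb ##..#: next=#  (t=1,i=1, bit25=1)
  nb ##...: next=#  (t=1,i=8, bit24=1)
  nb #.###: next=.  (t=1,i=5, bit23=0)
  nb #.##.: next=#  (t=1,i=13, bit22=1)
  nb #.#.#: next=.  (t=0,i=2, bit21=0)
  nb #.#..: next=#  (t=0,i=6, bit20=1)
  nb #..##: next=.  (t=1,i=16, bit19=0)
  nb #..#.: next=#  (t=1,i=2, bit18=1)
  nb #...#: next=.  (t=0,i=8, bit17=0)
  nb #....: next=#  (t=4,i=17, bit16=1)
  nb .####: next=.  (t=2,i=2, bit15=0)
  nb .###.: next=#  (t=0,i=18, bit14=1)
  nb .##.#: next=#  (t=0,i=11, bit13=1)
  nb .##..: next=#  (t=1,i=14, bit12=1)
  nb .#.##: next=#  (t=1,i=4, bit11=1)
  nb .#.#.: next=#  (t=0,i=3, bit10=1)
  nb .#..#: next=#  (t=2,i=9, bit9=1)
  nb .#...: next=#  (t=0,i=7, bit8=1)
  nb ..###: next=#  (t=0,i=17, bit7=1)
  nb ..##.: next=.  (t=0,i=10, bit6=0)
  nb ..#.#: next=#  (t=1,i=3, bit5=1)
  nb ..#..: next=#  (t=3,i=4, bit4=1)
  nb ...##: next=.  (t=0,i=9, bit3=0)
  nb ...#.: next=.  (t=1,i=10, bit2=0)
  nb ....#: next=#  (t=4,i=18, bit1=1)
  nb .....: next=.  (t=6,i=10, bit0=0)
  bits 00101011010101010111111110110010 = 727023538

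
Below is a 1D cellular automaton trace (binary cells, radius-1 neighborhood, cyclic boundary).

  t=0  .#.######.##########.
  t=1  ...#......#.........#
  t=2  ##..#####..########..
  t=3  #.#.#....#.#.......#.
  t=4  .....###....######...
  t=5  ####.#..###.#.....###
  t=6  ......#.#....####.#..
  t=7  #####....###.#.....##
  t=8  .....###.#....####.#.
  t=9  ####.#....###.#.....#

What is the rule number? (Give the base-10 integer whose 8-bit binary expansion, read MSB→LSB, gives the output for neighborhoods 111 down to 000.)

25

  ### -> .   bit 7 = 0  t=0,i=4
  ##. -> .   bit 6 = 0  t=0,i=8
  #.# -> .   bit 5 = 0  t=0,i=2
  #.. -> #   bit 4 = 1  t=0,i=20
  .## -> #   bit 3 = 1  t=0,i=3
  .#. -> .   bit 2 = 0  t=0,i=1
  ..# -> .   bit 1 = 0  t=0,i=0
  ... -> #   bit 0 = 1  t=1,i=1
  bits 00011001 = 25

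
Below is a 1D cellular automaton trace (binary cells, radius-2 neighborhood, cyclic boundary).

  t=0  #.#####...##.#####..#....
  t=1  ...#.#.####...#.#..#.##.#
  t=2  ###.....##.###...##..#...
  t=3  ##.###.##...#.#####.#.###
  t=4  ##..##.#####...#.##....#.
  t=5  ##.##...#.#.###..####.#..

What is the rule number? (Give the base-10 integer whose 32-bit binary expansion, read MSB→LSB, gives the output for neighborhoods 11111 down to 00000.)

  #####|.  b31=0 t=0,i=4
  ####.|#  b30=1 t=0,i=5
  ###.#|#  b29=1 t=3,i=1
  ###..|.  b28=0 t=0,i=6
  ##.##|.  b27=0 t=0,i=12
  ##.#.|.  b26=0 t=1,i=23
  ##..#|.  b25=0 t=0,i=18
  ##...|#  b24=1 t=0,i=7
  #.###|.  b23=0 t=0,i=2
  #.##.|#  b22=1 t=1,i=21
  #.#.#|.  b21=0 t=1,i=5
  #.#..|.  b20=0 t=1,i=16
  #..##|#  b19=1 t=4,i=3
  #..#.|#  b18=1 t=0,i=19
  #...#|#  b17=1 t=0,i=8
  #....|#  b16=1 t=0,i=22
  .####|#  b15=1 t=0,i=3
  .###.|#  b14=1 t=2,i=1
  .##.#|.  b13=0 t=0,i=11
  .##..|#  b12=1 t=2,i=18
  .#.##|.  b11=0 t=0,i=1
  .#.#.|.  b10=0 t=1,i=4
  .#..#|#  b9=1 t=1,i=17
  .#...|#  b8=1 t=0,i=21
  ..###|#  b7=1 t=2,i=0
  ..##.|#  b6=1 t=0,i=10
  ..#.#|.  b5=0 t=0,i=0
  ..#..|.  b4=0 t=0,i=20
  ...##|#  b3=1 t=0,i=9
  ...#.|#  b2=1 t=0,i=24
  ....#|.  b1=0 t=0,i=23
  .....|#  b0=1 t=2,i=5
  bits 01100001010011111101001111001101 = 1632621517

1632621517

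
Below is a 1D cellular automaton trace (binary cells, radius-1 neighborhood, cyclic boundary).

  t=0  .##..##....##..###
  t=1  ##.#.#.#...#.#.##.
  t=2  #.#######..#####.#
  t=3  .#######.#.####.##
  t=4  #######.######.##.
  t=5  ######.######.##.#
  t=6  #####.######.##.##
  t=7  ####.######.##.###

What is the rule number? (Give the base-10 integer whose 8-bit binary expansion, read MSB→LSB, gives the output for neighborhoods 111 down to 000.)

  [7] ### => #  t=0,i=16
  [6] ##. => .  t=0,i=2
  [5] #.# => #  t=0,i=0
  [4] #.. => #  t=0,i=3
  [3] .## => #  t=0,i=1
  [2] .#. => #  t=1,i=3
  [1] ..# => .  t=0,i=4
  [0] ... => .  t=0,i=8
  bits 10111100 = 188

188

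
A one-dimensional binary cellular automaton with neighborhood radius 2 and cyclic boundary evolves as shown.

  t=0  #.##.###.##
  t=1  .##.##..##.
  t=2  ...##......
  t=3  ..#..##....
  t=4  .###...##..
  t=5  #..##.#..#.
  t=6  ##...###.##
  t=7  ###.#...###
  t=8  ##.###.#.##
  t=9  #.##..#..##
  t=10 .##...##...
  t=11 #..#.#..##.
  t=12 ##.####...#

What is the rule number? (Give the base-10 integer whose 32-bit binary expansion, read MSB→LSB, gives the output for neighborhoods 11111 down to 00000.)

3721496380

  ##### -> #   bit 31 = 1  t=7,i=0
  ####. -> #   bit 30 = 1  t=6,i=0
  ###.# -> .   bit 29 = 0  t=0,i=0
  ###.. -> #   bit 28 = 1  t=4,i=3
  ##.## -> #   bit 27 = 1  t=0,i=1
  ##.#. -> #   bit 26 = 1  t=5,i=5
  ##..# -> .   bit 25 = 0  t=1,i=6
  ##... -> #   bit 24 = 1  t=2,i=5
  #.### -> #   bit 23 = 1  t=0,i=5
  #.##. -> #   bit 22 = 1  t=0,i=2
  #.#.# -> .   bit 21 = 0  t=8,i=7
  #.#.. -> #   bit 20 = 1  t=5,i=0
  #..## -> .   bit 19 = 0  t=1,i=0
  #..#. -> .   bit 18 = 0  t=5,i=8
  #...# -> .   bit 17 = 0  t=4,i=5
  #.... -> #   bit 16 = 1  t=2,i=6
  .#### -> #   bit 15 = 1  t=6,i=10
  .###. -> .   bit 14 = 0  t=0,i=6
  .##.# -> .   bit 13 = 0  t=0,i=3
  .##.. -> .   bit 12 = 0  t=1,i=5
  .#.## -> .   bit 11 = 0  t=8,i=8
  .#.#. -> #   bit 10 = 1  t=5,i=10
  .#..# -> #   bit 9 = 1  t=3,i=3
  .#... -> #   bit 8 = 1  t=7,i=5
  ..### -> .   bit 7 = 0  t=4,i=1
  ..##. -> .   bit 6 = 0  t=1,i=1
  ..#.# -> #   bit 5 = 1  t=5,i=9
  ..#.. -> #   bit 4 = 1  t=3,i=2
  ...## -> #   bit 3 = 1  t=2,i=2
  ...#. -> #   bit 2 = 1  t=3,i=1
  ....# -> .   bit 1 = 0  t=2,i=1
  ..... -> .   bit 0 = 0  t=2,i=0
  bits 11011101110100011000011100111100 = 3721496380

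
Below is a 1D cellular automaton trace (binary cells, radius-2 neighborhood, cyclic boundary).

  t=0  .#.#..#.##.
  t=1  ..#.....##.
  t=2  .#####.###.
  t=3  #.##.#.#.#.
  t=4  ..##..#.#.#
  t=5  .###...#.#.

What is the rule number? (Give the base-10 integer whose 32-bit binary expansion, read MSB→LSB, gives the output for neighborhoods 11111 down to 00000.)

2966009181

  [31] ##### => #  t=2,i=3
  [30] ####. => .  t=2,i=4
  [29] ###.# => #  t=2,i=5
  [28] ###.. => #  t=2,i=9
  [27] ##.## => .  t=2,i=6
  [26] ##.#. => .  t=3,i=4
  [25] ##..# => .  t=0,i=10
  [24] ##... => .  t=1,i=10
  [23] #.### => #  t=2,i=7
  [22] #.##. => #  t=0,i=8
  [21] #.#.# => .  t=3,i=0
  [20] #.#.. => .  t=0,i=3
  [19] #..## => #  t=2,i=0
  [18] #..#. => .  t=0,i=0
  [17] #...# => .  t=1,i=0
  [16] #.... => #  t=1,i=4
  [15] .#### => #  t=2,i=2
  [14] .###. => .  t=2,i=8
  [13] .##.# => #  t=3,i=3
  [12] .##.. => #  t=0,i=9
  [11] .#.## => .  t=0,i=7
  [10] .#.#. => #  t=0,i=2
  [9] .#..# => .  t=0,i=4
  [8] .#... => #  t=1,i=3
  [7] ..### => .  t=2,i=1
  [6] ..##. => #  t=1,i=8
  [5] ..#.# => .  t=0,i=1
  [4] ..#.. => #  t=1,i=2
  [3] ...## => #  t=1,i=7
  [2] ...#. => #  t=1,i=1
  [1] ....# => .  t=1,i=6
  [0] ..... => #  t=1,i=5
  bits 10110000110010011011010101011101 = 2966009181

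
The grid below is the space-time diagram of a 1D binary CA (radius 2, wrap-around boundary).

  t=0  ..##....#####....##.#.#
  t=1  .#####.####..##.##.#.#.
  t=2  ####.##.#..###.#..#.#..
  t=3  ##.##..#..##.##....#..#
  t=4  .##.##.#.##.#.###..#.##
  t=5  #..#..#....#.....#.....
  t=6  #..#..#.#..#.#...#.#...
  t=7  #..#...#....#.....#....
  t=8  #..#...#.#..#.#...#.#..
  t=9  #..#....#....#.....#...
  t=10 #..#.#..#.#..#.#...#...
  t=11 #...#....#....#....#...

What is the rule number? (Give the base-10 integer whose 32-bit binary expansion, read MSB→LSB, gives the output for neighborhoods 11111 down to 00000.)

2936640728

  [31] ##### => #  t=0,i=10
  [30] ####. => .  t=0,i=11
  [29] ###.# => #  t=1,i=5
  [28] ###.. => .  t=0,i=12
  [27] ##.## => #  t=1,i=6
  [26] ##.#. => #  t=0,i=19
  [25] ##..# => #  t=1,i=11
  [24] ##... => #  t=0,i=4
  [23] #.### => .  t=1,i=7
  [22] #.##. => .  t=1,i=16
  [21] #.#.# => .  t=0,i=20
  [20] #.#.. => .  t=0,i=22
  [19] #..## => #  t=0,i=1
  [18] #..#. => .  t=2,i=17
  [17] #...# => .  t=6,i=15
  [16] #.... => #  t=0,i=5
  [15] .#### => #  t=0,i=9
  [14] .###. => .  t=2,i=12
  [13] .##.# => .  t=0,i=18
  [12] .##.. => #  t=0,i=3
  [11] .#.## => .  t=4,i=8
  [10] .#.#. => #  t=0,i=21
  [9] .#..# => .  t=0,i=0
  [8] .#... => .  t=5,i=7
  [7] ..### => #  t=0,i=8
  [6] ..##. => #  t=0,i=2
  [5] ..#.# => .  t=2,i=18
  [4] ..#.. => #  t=3,i=7
  [3] ...## => #  t=0,i=7
  [2] ...#. => .  t=3,i=18
  [1] ....# => .  t=0,i=6
  [0] ..... => .  t=5,i=14
  bits 10101111000010011001010011011000 = 2936640728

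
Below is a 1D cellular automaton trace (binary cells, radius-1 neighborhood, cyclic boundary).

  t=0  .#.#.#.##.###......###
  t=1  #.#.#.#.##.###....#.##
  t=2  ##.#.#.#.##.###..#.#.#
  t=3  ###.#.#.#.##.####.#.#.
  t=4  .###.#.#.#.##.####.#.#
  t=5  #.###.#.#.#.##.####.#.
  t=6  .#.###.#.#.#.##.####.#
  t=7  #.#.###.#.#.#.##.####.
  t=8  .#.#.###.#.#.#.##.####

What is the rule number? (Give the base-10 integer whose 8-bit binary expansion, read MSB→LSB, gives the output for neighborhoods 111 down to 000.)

242

  nb ###: next=#  (t=0,i=11, bit7=1)
  nb ##.: next=#  (t=0,i=8, bit6=1)
  nb #.#: next=#  (t=0,i=0, bit5=1)
  nb #..: next=#  (t=0,i=13, bit4=1)
  nb .##: next=.  (t=0,i=7, bit3=0)
  nb .#.: next=.  (t=0,i=1, bit2=0)
  nb ..#: next=#  (t=0,i=18, bit1=1)
  nb ...: next=.  (t=0,i=14, bit0=0)
  bits 11110010 = 242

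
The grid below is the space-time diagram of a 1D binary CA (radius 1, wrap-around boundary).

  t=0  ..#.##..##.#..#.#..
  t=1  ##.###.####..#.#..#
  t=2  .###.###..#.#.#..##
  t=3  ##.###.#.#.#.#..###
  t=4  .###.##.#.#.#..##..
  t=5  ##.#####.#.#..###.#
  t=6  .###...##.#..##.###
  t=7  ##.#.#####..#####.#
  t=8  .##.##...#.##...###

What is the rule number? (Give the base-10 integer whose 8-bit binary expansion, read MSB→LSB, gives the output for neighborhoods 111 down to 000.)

  nb ###: next=.  (t=1,i=0, bit7=0)
  nb ##.: next=#  (t=0,i=5, bit6=1)
  nb #.#: next=#  (t=0,i=3, bit5=1)
  nb #..: next=.  (t=0,i=6, bit4=0)
  nb .##: next=#  (t=0,i=4, bit3=1)
  nb .#.: next=.  (t=0,i=2, bit2=0)
  nb ..#: next=#  (t=0,i=1, bit1=1)
  nb ...: next=#  (t=0,i=0, bit0=1)
  bits 01101011 = 107

107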